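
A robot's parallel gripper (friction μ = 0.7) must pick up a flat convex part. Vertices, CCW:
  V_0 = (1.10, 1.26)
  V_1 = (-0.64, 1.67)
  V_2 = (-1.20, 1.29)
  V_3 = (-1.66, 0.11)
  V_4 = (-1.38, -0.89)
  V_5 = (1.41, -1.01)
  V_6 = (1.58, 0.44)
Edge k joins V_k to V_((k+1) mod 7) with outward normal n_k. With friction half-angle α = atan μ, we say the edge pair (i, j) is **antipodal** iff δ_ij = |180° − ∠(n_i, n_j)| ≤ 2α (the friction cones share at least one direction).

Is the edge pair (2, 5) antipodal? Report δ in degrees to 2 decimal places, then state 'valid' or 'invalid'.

α = atan 0.7 = 34.99°;  2α = 69.98°
edge 2: e_2 = (-0.46, -1.18);  n_2 = (-0.9317, +0.3632)
edge 5: e_5 = (+0.17, +1.45);  n_5 = (+0.9932, -0.1164)
∠(n_2, n_5) = 165.39°
δ = |180° − 165.39°| = 14.61°
14.61° ≤ 2α = 69.98°  →  valid

δ = 14.61°, valid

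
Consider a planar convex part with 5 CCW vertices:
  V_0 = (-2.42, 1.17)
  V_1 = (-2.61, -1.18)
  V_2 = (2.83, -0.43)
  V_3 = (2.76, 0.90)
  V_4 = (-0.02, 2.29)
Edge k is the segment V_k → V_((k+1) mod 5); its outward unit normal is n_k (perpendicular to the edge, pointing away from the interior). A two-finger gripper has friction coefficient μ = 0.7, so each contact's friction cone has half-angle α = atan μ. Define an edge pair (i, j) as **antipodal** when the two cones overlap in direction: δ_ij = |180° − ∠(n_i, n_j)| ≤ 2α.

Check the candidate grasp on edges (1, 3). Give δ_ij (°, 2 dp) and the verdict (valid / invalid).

δ = 34.41°, valid

α = atan 0.7 = 34.99°;  2α = 69.98°
edge 1: e_1 = (+5.44, +0.75);  n_1 = (+0.1366, -0.9906)
edge 3: e_3 = (-2.78, +1.39);  n_3 = (+0.4472, +0.8944)
∠(n_1, n_3) = 145.59°
δ = |180° − 145.59°| = 34.41°
34.41° ≤ 2α = 69.98°  →  valid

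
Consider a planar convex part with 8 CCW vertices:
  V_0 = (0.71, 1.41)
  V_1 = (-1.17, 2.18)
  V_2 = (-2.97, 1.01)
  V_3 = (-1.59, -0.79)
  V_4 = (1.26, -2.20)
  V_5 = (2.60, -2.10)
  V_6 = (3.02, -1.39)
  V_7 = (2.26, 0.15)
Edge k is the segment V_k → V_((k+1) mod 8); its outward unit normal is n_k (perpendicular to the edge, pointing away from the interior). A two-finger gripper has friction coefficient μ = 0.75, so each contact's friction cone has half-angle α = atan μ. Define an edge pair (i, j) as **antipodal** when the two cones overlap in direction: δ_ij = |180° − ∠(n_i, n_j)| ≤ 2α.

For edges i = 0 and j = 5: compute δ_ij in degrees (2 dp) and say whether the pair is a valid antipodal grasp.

α = atan 0.75 = 36.87°;  2α = 73.74°
edge 0: e_0 = (-1.88, +0.77);  n_0 = (+0.3790, +0.9254)
edge 5: e_5 = (+0.42, +0.71);  n_5 = (+0.8607, -0.5091)
∠(n_0, n_5) = 98.33°
δ = |180° − 98.33°| = 81.67°
81.67° > 2α = 73.74°  →  invalid

δ = 81.67°, invalid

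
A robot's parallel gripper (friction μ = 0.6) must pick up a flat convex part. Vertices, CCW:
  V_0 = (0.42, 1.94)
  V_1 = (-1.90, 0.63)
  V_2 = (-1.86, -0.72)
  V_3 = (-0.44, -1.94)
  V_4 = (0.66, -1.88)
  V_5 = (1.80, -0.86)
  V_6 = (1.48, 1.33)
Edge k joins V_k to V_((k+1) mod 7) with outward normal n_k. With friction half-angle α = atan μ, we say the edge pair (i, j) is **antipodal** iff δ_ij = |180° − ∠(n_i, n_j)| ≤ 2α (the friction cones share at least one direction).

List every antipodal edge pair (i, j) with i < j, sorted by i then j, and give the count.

count = 8; pairs: (0,3), (0,4), (1,4), (1,5), (1,6), (2,5), (2,6), (3,6)

α = atan 0.6 = 30.96°;  2α = 61.93°
n_0 = (-0.4917, +0.8708)
n_1 = (-0.9996, -0.0296)
n_2 = (-0.6517, -0.7585)
n_3 = (+0.0545, -0.9985)
n_4 = (+0.6668, -0.7452)
n_5 = (+0.9895, +0.1446)
n_6 = (+0.4988, +0.8667)
  (0,1): δ = 117.75°  ·
  (0,2): δ = 70.12°  ·
  (0,3): δ = 26.33°  ✓
  (0,4): δ = 12.37°  ✓
  (0,5): δ = 68.86°  ·
  (0,6): δ = 120.63°  ·
  (1,2): δ = 132.36°  ·
  (1,3): δ = 88.58°  ·
  (1,4): δ = 49.88°  ✓
  (1,5): δ = 6.62°  ✓
  (1,6): δ = 58.38°  ✓
  (2,3): δ = 136.21°  ·
  (2,4): δ = 97.51°  ·
  (2,5): δ = 41.02°  ✓
  (2,6): δ = 10.75°  ✓
  (3,4): δ = 141.30°  ·
  (3,5): δ = 84.81°  ·
  (3,6): δ = 33.04°  ✓
  (4,5): δ = 123.51°  ·
  (4,6): δ = 71.74°  ·
  (5,6): δ = 128.23°  ·
antipodal pairs: 8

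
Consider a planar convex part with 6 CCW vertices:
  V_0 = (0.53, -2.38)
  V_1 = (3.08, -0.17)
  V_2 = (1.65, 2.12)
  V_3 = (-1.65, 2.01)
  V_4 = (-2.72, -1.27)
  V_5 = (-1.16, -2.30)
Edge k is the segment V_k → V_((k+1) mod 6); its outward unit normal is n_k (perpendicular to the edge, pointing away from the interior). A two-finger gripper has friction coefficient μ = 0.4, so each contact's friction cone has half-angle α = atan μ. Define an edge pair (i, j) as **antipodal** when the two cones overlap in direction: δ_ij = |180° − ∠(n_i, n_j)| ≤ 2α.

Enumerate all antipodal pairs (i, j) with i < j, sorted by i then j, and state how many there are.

α = atan 0.4 = 21.80°;  2α = 43.60°
n_0 = (+0.6549, -0.7557)
n_1 = (+0.8482, +0.5297)
n_2 = (-0.0333, +0.9994)
n_3 = (-0.9507, +0.3101)
n_4 = (-0.5510, -0.8345)
n_5 = (-0.0473, -0.9989)
  (0,1): δ = 98.93°  ·
  (0,2): δ = 39.01°  ✓
  (0,3): δ = 31.02°  ✓
  (0,4): δ = 105.65°  ·
  (0,5): δ = 136.38°  ·
  (1,2): δ = 120.07°  ·
  (1,3): δ = 50.05°  ·
  (1,4): δ = 24.58°  ✓
  (1,5): δ = 55.31°  ·
  (2,3): δ = 109.98°  ·
  (2,4): δ = 35.34°  ✓
  (2,5): δ = 4.62°  ✓
  (3,4): δ = 105.37°  ·
  (3,5): δ = 74.64°  ·
  (4,5): δ = 149.28°  ·
antipodal pairs: 5

count = 5; pairs: (0,2), (0,3), (1,4), (2,4), (2,5)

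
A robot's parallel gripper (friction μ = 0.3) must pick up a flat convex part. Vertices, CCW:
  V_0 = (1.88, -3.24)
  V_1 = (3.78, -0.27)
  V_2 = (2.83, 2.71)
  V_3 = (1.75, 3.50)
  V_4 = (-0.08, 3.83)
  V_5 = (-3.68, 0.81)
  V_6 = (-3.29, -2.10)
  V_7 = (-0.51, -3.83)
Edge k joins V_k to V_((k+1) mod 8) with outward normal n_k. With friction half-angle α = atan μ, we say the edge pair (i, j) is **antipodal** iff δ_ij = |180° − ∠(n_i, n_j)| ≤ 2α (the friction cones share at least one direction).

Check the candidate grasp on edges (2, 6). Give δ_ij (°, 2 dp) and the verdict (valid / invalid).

α = atan 0.3 = 16.70°;  2α = 33.40°
edge 2: e_2 = (-1.08, +0.79);  n_2 = (+0.5904, +0.8071)
edge 6: e_6 = (+2.78, -1.73);  n_6 = (-0.5284, -0.8490)
∠(n_2, n_6) = 175.71°
δ = |180° − 175.71°| = 4.29°
4.29° ≤ 2α = 33.40°  →  valid

δ = 4.29°, valid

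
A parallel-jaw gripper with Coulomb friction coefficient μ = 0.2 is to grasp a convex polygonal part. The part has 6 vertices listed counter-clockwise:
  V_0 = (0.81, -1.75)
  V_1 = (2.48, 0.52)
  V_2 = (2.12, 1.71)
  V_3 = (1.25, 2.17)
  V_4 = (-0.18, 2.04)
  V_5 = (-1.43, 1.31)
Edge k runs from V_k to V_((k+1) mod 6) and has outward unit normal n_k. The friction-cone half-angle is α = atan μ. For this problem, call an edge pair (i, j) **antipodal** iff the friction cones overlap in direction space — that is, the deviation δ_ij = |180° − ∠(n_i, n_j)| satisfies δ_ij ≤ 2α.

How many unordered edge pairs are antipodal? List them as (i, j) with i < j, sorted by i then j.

count = 1; pairs: (1,5)

α = atan 0.2 = 11.31°;  2α = 22.62°
n_0 = (+0.8055, -0.5926)
n_1 = (+0.9572, +0.2896)
n_2 = (+0.4674, +0.8840)
n_3 = (-0.0905, +0.9959)
n_4 = (-0.5043, +0.8635)
n_5 = (-0.8069, -0.5907)
  (0,1): δ = 126.83°  ·
  (0,2): δ = 81.53°  ·
  (0,3): δ = 48.46°  ·
  (0,4): δ = 23.37°  ·
  (0,5): δ = 72.55°  ·
  (1,2): δ = 134.70°  ·
  (1,3): δ = 101.64°  ·
  (1,4): δ = 76.55°  ·
  (1,5): δ = 19.37°  ✓
  (2,3): δ = 146.94°  ·
  (2,4): δ = 121.85°  ·
  (2,5): δ = 25.93°  ·
  (3,4): δ = 154.91°  ·
  (3,5): δ = 58.99°  ·
  (4,5): δ = 84.08°  ·
antipodal pairs: 1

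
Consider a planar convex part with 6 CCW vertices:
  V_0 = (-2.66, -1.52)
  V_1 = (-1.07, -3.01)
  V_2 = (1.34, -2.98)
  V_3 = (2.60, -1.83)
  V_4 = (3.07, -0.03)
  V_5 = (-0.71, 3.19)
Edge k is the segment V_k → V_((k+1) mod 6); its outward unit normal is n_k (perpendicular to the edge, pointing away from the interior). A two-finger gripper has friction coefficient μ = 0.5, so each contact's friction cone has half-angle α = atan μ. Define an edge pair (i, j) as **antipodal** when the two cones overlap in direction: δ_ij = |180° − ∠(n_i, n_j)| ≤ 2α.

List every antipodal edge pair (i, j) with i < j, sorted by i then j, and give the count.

count = 4; pairs: (0,4), (1,4), (2,5), (3,5)

α = atan 0.5 = 26.57°;  2α = 53.13°
n_0 = (-0.6838, -0.7297)
n_1 = (+0.0124, -0.9999)
n_2 = (+0.6741, -0.7386)
n_3 = (+0.9676, -0.2526)
n_4 = (+0.6485, +0.7612)
n_5 = (-0.9239, +0.3825)
  (0,1): δ = 136.15°  ·
  (0,2): δ = 94.47°  ·
  (0,3): δ = 61.49°  ·
  (0,4): δ = 2.71°  ✓
  (0,5): δ = 110.65°  ·
  (1,2): δ = 138.33°  ·
  (1,3): δ = 105.35°  ·
  (1,4): δ = 41.14°  ✓
  (1,5): δ = 66.80°  ·
  (2,3): δ = 147.02°  ·
  (2,4): δ = 82.81°  ·
  (2,5): δ = 25.12°  ✓
  (3,4): δ = 115.79°  ·
  (3,5): δ = 7.86°  ✓
  (4,5): δ = 72.06°  ·
antipodal pairs: 4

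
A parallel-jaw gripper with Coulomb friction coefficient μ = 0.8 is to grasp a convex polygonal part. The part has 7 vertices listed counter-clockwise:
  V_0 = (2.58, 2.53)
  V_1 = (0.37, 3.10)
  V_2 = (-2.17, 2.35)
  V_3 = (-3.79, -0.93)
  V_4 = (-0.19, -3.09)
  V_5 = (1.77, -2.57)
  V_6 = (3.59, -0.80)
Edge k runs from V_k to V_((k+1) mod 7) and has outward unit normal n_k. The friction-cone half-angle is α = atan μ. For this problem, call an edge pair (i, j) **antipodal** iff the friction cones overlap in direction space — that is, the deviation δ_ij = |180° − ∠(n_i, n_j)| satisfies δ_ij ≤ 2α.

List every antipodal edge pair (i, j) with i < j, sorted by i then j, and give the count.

count = 10; pairs: (0,3), (0,4), (0,5), (1,3), (1,4), (1,5), (2,4), (2,5), (2,6), (3,6)

α = atan 0.8 = 38.66°;  2α = 77.32°
n_0 = (+0.2497, +0.9683)
n_1 = (-0.2832, +0.9591)
n_2 = (-0.8966, +0.4428)
n_3 = (-0.5145, -0.8575)
n_4 = (+0.2564, -0.9666)
n_5 = (+0.6972, -0.7169)
n_6 = (+0.9570, +0.2902)
  (0,1): δ = 149.09°  ·
  (0,2): δ = 101.82°  ·
  (0,3): δ = 16.50°  ✓
  (0,4): δ = 29.32°  ✓
  (0,5): δ = 58.66°  ✓
  (0,6): δ = 121.34°  ·
  (1,2): δ = 132.74°  ·
  (1,3): δ = 47.41°  ✓
  (1,4): δ = 1.59°  ✓
  (1,5): δ = 27.75°  ✓
  (1,6): δ = 90.42°  ·
  (2,3): δ = 94.68°  ·
  (2,4): δ = 48.86°  ✓
  (2,5): δ = 19.51°  ✓
  (2,6): δ = 43.16°  ✓
  (3,4): δ = 134.18°  ·
  (3,5): δ = 104.83°  ·
  (3,6): δ = 42.16°  ✓
  (4,5): δ = 150.66°  ·
  (4,6): δ = 87.99°  ·
  (5,6): δ = 117.33°  ·
antipodal pairs: 10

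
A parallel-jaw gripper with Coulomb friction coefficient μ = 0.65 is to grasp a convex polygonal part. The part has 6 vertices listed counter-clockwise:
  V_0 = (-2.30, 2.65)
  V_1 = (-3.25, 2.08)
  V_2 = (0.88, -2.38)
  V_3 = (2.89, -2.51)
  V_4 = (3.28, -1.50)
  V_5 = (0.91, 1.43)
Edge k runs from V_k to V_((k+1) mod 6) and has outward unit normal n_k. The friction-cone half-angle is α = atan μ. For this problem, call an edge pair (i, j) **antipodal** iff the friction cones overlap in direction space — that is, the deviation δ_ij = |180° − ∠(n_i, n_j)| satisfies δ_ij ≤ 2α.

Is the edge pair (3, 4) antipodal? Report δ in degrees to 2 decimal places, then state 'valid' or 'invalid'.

δ = 119.92°, invalid

α = atan 0.65 = 33.02°;  2α = 66.05°
edge 3: e_3 = (+0.39, +1.01);  n_3 = (+0.9329, -0.3602)
edge 4: e_4 = (-2.37, +2.93);  n_4 = (+0.7775, +0.6289)
∠(n_3, n_4) = 60.08°
δ = |180° − 60.08°| = 119.92°
119.92° > 2α = 66.05°  →  invalid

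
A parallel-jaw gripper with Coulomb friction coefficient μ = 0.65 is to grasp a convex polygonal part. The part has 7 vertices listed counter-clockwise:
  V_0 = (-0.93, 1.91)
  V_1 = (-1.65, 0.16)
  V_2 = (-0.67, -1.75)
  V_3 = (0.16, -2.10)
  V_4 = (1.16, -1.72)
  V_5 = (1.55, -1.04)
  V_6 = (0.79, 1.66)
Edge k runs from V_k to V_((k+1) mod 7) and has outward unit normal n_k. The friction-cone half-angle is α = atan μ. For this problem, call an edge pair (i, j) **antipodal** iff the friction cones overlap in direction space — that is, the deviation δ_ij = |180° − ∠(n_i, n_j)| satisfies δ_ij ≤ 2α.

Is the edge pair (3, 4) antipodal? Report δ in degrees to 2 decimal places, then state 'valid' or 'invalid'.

α = atan 0.65 = 33.02°;  2α = 66.05°
edge 3: e_3 = (+1.00, +0.38);  n_3 = (+0.3552, -0.9348)
edge 4: e_4 = (+0.39, +0.68);  n_4 = (+0.8675, -0.4975)
∠(n_3, n_4) = 39.36°
δ = |180° − 39.36°| = 140.64°
140.64° > 2α = 66.05°  →  invalid

δ = 140.64°, invalid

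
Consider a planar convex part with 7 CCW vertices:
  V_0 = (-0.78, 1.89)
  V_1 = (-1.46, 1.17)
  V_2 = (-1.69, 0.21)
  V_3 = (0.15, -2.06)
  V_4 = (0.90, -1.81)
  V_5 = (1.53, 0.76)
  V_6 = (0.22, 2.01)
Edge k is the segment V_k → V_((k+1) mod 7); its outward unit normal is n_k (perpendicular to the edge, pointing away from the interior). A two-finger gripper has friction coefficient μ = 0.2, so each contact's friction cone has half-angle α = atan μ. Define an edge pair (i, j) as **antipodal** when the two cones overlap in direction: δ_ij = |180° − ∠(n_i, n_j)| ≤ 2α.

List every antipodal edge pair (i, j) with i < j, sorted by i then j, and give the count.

α = atan 0.2 = 11.31°;  2α = 22.62°
n_0 = (-0.7270, +0.6866)
n_1 = (-0.9725, +0.2330)
n_2 = (-0.7768, -0.6297)
n_3 = (+0.3162, -0.9487)
n_4 = (+0.9712, -0.2381)
n_5 = (+0.6903, +0.7235)
n_6 = (-0.1191, +0.9929)
  (0,1): δ = 150.11°  ·
  (0,2): δ = 97.61°  ·
  (0,3): δ = 28.20°  ·
  (0,4): δ = 29.59°  ·
  (0,5): δ = 89.71°  ·
  (0,6): δ = 140.21°  ·
  (1,2): δ = 127.50°  ·
  (1,3): δ = 58.09°  ·
  (1,4): δ = 0.30°  ✓
  (1,5): δ = 59.82°  ·
  (1,6): δ = 110.32°  ·
  (2,3): δ = 110.59°  ·
  (2,4): δ = 52.80°  ·
  (2,5): δ = 7.32°  ✓
  (2,6): δ = 57.82°  ·
  (3,4): δ = 122.21°  ·
  (3,5): δ = 62.09°  ·
  (3,6): δ = 11.59°  ✓
  (4,5): δ = 119.88°  ·
  (4,6): δ = 69.38°  ·
  (5,6): δ = 129.50°  ·
antipodal pairs: 3

count = 3; pairs: (1,4), (2,5), (3,6)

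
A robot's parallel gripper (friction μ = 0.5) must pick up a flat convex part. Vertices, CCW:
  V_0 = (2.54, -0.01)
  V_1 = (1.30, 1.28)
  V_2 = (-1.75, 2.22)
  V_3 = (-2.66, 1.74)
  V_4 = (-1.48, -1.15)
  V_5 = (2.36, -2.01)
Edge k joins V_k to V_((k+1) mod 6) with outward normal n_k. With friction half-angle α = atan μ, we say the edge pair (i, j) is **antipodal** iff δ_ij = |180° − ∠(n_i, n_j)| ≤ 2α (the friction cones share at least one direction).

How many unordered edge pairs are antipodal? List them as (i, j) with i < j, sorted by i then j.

count = 6; pairs: (0,3), (0,4), (1,3), (1,4), (2,4), (3,5)

α = atan 0.5 = 26.57°;  2α = 53.13°
n_0 = (+0.7209, +0.6930)
n_1 = (+0.2945, +0.9556)
n_2 = (-0.4665, +0.8845)
n_3 = (-0.9258, -0.3780)
n_4 = (-0.2185, -0.9758)
n_5 = (+0.9960, -0.0896)
  (0,1): δ = 151.00°  ·
  (0,2): δ = 106.06°  ·
  (0,3): δ = 21.66°  ✓
  (0,4): δ = 33.51°  ✓
  (0,5): δ = 130.99°  ·
  (1,2): δ = 135.06°  ·
  (1,3): δ = 50.66°  ✓
  (1,4): δ = 4.51°  ✓
  (1,5): δ = 101.99°  ·
  (2,3): δ = 95.60°  ·
  (2,4): δ = 40.43°  ✓
  (2,5): δ = 57.05°  ·
  (3,4): δ = 124.83°  ·
  (3,5): δ = 27.35°  ✓
  (4,5): δ = 82.52°  ·
antipodal pairs: 6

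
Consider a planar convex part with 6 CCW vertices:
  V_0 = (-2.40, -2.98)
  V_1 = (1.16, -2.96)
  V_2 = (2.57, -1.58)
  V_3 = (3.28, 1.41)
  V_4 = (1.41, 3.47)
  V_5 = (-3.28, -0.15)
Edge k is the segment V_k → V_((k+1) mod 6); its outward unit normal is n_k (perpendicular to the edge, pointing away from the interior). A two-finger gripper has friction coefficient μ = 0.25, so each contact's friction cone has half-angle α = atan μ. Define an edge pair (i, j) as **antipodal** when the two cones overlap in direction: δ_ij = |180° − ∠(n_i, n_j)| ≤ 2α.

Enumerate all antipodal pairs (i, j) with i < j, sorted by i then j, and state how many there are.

count = 2; pairs: (1,4), (3,5)

α = atan 0.25 = 14.04°;  2α = 28.07°
n_0 = (+0.0056, -1.0000)
n_1 = (+0.6995, -0.7147)
n_2 = (+0.9729, -0.2310)
n_3 = (+0.7404, +0.6721)
n_4 = (-0.6110, +0.7916)
n_5 = (-0.9549, -0.2969)
  (0,1): δ = 135.94°  ·
  (0,2): δ = 103.68°  ·
  (0,3): δ = 48.09°  ·
  (0,4): δ = 37.34°  ·
  (0,5): δ = 106.95°  ·
  (1,2): δ = 147.74°  ·
  (1,3): δ = 92.15°  ·
  (1,4): δ = 6.72°  ✓
  (1,5): δ = 62.89°  ·
  (2,3): δ = 124.41°  ·
  (2,4): δ = 38.98°  ·
  (2,5): δ = 30.63°  ·
  (3,4): δ = 94.57°  ·
  (3,5): δ = 24.96°  ✓
  (4,5): δ = 110.39°  ·
antipodal pairs: 2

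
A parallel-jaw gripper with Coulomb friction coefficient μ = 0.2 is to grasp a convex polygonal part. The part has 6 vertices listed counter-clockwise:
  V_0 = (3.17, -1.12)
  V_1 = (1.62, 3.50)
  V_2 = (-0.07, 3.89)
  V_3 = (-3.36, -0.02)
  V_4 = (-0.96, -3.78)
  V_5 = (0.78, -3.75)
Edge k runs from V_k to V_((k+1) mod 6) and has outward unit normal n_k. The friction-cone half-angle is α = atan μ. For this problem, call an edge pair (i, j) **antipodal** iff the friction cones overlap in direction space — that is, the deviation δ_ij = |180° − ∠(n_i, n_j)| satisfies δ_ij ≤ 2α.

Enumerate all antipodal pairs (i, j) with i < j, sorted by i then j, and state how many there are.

α = atan 0.2 = 11.31°;  2α = 22.62°
n_0 = (+0.9481, +0.3181)
n_1 = (+0.2249, +0.9744)
n_2 = (-0.7652, +0.6438)
n_3 = (-0.8429, -0.5380)
n_4 = (+0.0172, -0.9999)
n_5 = (+0.7401, -0.6725)
  (0,1): δ = 121.54°  ·
  (0,2): δ = 58.62°  ·
  (0,3): δ = 14.00°  ✓
  (0,4): δ = 72.44°  ·
  (0,5): δ = 119.19°  ·
  (1,2): δ = 117.08°  ·
  (1,3): δ = 44.46°  ·
  (1,4): δ = 13.98°  ✓
  (1,5): δ = 60.73°  ·
  (2,3): δ = 107.37°  ·
  (2,4): δ = 48.93°  ·
  (2,5): δ = 2.18°  ✓
  (3,4): δ = 121.56°  ·
  (3,5): δ = 74.81°  ·
  (4,5): δ = 133.25°  ·
antipodal pairs: 3

count = 3; pairs: (0,3), (1,4), (2,5)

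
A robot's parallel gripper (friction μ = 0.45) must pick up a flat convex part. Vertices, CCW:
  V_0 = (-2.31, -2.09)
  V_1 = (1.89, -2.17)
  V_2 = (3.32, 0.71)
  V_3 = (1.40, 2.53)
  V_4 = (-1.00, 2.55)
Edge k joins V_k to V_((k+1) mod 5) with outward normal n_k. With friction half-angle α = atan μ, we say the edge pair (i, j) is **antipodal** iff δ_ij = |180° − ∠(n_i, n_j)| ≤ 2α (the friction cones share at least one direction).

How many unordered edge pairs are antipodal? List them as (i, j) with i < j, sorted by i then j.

count = 3; pairs: (0,2), (0,3), (1,4)

α = atan 0.45 = 24.23°;  2α = 48.46°
n_0 = (-0.0190, -0.9998)
n_1 = (+0.8957, -0.4447)
n_2 = (+0.6880, +0.7258)
n_3 = (+0.0083, +1.0000)
n_4 = (-0.9624, +0.2717)
  (0,1): δ = 115.31°  ·
  (0,2): δ = 42.38°  ✓
  (0,3): δ = 0.61°  ✓
  (0,4): δ = 75.33°  ·
  (1,2): δ = 107.06°  ·
  (1,3): δ = 64.07°  ·
  (1,4): δ = 10.64°  ✓
  (2,3): δ = 137.01°  ·
  (2,4): δ = 62.30°  ·
  (3,4): δ = 105.29°  ·
antipodal pairs: 3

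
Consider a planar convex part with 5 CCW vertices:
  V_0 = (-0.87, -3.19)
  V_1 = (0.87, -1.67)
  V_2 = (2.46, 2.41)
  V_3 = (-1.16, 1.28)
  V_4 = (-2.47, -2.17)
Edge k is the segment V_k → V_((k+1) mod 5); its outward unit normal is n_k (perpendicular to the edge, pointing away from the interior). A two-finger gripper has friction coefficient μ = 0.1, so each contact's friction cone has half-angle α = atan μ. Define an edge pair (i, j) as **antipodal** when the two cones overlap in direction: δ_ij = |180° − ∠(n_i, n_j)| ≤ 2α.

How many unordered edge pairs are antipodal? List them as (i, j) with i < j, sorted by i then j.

count = 1; pairs: (1,3)

α = atan 0.1 = 5.71°;  2α = 11.42°
n_0 = (+0.6579, -0.7531)
n_1 = (+0.9317, -0.3631)
n_2 = (-0.2980, +0.9546)
n_3 = (-0.9349, +0.3550)
n_4 = (-0.5376, -0.8432)
  (0,1): δ = 152.43°  ·
  (0,2): δ = 23.80°  ·
  (0,3): δ = 28.07°  ·
  (0,4): δ = 106.34°  ·
  (1,2): δ = 51.37°  ·
  (1,3): δ = 0.50°  ✓
  (1,4): δ = 78.77°  ·
  (2,3): δ = 128.13°  ·
  (2,4): δ = 49.85°  ·
  (3,4): δ = 101.73°  ·
antipodal pairs: 1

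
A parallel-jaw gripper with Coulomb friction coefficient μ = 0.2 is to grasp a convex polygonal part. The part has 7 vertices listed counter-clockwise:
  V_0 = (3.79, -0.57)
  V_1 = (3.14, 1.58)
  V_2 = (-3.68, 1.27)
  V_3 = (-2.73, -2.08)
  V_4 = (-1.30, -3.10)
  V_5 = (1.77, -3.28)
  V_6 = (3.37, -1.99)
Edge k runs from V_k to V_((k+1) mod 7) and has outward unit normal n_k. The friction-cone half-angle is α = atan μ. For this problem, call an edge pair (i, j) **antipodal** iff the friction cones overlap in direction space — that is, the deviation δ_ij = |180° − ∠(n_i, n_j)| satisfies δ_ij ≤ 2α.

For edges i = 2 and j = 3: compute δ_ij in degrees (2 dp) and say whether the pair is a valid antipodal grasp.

δ = 141.33°, invalid

α = atan 0.2 = 11.31°;  2α = 22.62°
edge 2: e_2 = (+0.95, -3.35);  n_2 = (-0.9621, -0.2728)
edge 3: e_3 = (+1.43, -1.02);  n_3 = (-0.5807, -0.8141)
∠(n_2, n_3) = 38.67°
δ = |180° − 38.67°| = 141.33°
141.33° > 2α = 22.62°  →  invalid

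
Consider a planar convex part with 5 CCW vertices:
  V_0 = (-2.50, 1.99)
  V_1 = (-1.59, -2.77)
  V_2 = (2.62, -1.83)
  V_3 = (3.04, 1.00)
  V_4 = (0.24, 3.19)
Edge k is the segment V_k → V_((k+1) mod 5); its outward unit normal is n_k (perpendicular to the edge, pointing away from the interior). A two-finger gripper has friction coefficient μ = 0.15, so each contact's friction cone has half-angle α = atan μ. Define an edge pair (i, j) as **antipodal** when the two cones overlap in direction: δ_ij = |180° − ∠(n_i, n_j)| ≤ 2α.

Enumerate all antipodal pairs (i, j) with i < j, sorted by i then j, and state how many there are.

count = 1; pairs: (1,4)

α = atan 0.15 = 8.53°;  2α = 17.06°
n_0 = (-0.9822, -0.1878)
n_1 = (+0.2179, -0.9760)
n_2 = (+0.9892, -0.1468)
n_3 = (+0.6161, +0.7877)
n_4 = (-0.4012, +0.9160)
  (0,1): δ = 88.24°  ·
  (0,2): δ = 19.26°  ·
  (0,3): δ = 41.15°  ·
  (0,4): δ = 102.83°  ·
  (1,2): δ = 111.03°  ·
  (1,3): δ = 50.62°  ·
  (1,4): δ = 11.06°  ✓
  (2,3): δ = 119.59°  ·
  (2,4): δ = 57.91°  ·
  (3,4): δ = 118.32°  ·
antipodal pairs: 1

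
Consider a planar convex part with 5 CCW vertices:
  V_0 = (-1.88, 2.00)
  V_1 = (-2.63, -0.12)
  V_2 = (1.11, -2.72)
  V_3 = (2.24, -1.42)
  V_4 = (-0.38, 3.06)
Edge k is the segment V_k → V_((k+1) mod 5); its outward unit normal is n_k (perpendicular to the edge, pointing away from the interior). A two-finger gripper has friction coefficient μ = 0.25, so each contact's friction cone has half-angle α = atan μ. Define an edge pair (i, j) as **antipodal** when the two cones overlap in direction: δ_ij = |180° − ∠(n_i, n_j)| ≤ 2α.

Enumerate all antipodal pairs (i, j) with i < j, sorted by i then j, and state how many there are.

α = atan 0.25 = 14.04°;  2α = 28.07°
n_0 = (-0.9427, +0.3335)
n_1 = (-0.5708, -0.8211)
n_2 = (+0.7547, -0.6560)
n_3 = (+0.8632, +0.5048)
n_4 = (-0.5771, +0.8167)
  (0,1): δ = 105.32°  ·
  (0,2): δ = 21.52°  ✓
  (0,3): δ = 49.80°  ·
  (0,4): δ = 144.73°  ·
  (1,2): δ = 96.19°  ·
  (1,3): δ = 24.87°  ✓
  (1,4): δ = 70.05°  ·
  (2,3): δ = 108.68°  ·
  (2,4): δ = 13.75°  ✓
  (3,4): δ = 85.07°  ·
antipodal pairs: 3

count = 3; pairs: (0,2), (1,3), (2,4)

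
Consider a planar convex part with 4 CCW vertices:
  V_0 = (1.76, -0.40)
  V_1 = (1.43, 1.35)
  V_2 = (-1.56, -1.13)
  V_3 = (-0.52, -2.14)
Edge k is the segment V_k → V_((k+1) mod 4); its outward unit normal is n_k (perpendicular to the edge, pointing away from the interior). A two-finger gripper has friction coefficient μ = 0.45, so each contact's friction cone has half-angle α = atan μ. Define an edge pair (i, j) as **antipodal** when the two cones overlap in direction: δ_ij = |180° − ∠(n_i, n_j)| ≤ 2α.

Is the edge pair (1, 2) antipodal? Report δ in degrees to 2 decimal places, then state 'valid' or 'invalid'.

δ = 83.83°, invalid

α = atan 0.45 = 24.23°;  2α = 48.46°
edge 1: e_1 = (-2.99, -2.48);  n_1 = (-0.6384, +0.7697)
edge 2: e_2 = (+1.04, -1.01);  n_2 = (-0.6967, -0.7174)
∠(n_1, n_2) = 96.17°
δ = |180° − 96.17°| = 83.83°
83.83° > 2α = 48.46°  →  invalid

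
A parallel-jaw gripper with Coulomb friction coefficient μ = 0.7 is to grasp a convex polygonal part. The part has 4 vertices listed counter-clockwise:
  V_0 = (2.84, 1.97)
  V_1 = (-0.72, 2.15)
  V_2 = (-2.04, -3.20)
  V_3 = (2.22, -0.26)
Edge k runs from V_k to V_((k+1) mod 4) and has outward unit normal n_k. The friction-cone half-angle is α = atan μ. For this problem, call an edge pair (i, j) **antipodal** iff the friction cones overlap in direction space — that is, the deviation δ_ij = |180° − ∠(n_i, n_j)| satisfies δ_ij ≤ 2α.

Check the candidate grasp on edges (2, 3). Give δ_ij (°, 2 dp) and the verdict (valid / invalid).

δ = 140.15°, invalid

α = atan 0.7 = 34.99°;  2α = 69.98°
edge 2: e_2 = (+4.26, +2.94);  n_2 = (+0.5680, -0.8230)
edge 3: e_3 = (+0.62, +2.23);  n_3 = (+0.9635, -0.2679)
∠(n_2, n_3) = 39.85°
δ = |180° − 39.85°| = 140.15°
140.15° > 2α = 69.98°  →  invalid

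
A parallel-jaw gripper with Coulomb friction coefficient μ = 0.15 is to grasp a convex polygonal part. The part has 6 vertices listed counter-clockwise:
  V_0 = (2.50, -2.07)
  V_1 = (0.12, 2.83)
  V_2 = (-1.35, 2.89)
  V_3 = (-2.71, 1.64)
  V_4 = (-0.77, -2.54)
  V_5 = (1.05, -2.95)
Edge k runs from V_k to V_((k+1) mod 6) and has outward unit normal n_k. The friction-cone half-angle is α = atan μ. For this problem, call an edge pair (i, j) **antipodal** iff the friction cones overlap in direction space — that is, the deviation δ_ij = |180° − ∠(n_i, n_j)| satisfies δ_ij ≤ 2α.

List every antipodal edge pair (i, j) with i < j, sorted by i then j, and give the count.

count = 3; pairs: (0,3), (1,4), (2,5)

α = atan 0.15 = 8.53°;  2α = 17.06°
n_0 = (+0.8995, +0.4369)
n_1 = (+0.0408, +0.9992)
n_2 = (-0.6767, +0.7363)
n_3 = (-0.9071, -0.4210)
n_4 = (-0.2198, -0.9756)
n_5 = (+0.5188, -0.8549)
  (0,1): δ = 118.24°  ·
  (0,2): δ = 73.32°  ·
  (0,3): δ = 1.01°  ✓
  (0,4): δ = 51.40°  ·
  (0,5): δ = 95.35°  ·
  (1,2): δ = 135.08°  ·
  (1,3): δ = 62.77°  ·
  (1,4): δ = 10.36°  ✓
  (1,5): δ = 33.59°  ·
  (2,3): δ = 107.69°  ·
  (2,4): δ = 55.28°  ·
  (2,5): δ = 11.33°  ✓
  (3,4): δ = 127.59°  ·
  (3,5): δ = 83.64°  ·
  (4,5): δ = 136.05°  ·
antipodal pairs: 3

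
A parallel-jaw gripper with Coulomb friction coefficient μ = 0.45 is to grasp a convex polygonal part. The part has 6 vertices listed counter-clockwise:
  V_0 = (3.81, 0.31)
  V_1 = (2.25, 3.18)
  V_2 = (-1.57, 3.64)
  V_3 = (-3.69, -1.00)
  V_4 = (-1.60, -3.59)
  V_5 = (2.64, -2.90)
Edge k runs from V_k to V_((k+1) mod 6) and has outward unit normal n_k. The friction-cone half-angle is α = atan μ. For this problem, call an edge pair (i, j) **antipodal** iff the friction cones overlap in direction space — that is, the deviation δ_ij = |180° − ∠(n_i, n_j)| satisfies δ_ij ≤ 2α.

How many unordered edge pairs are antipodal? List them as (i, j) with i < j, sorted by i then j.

α = atan 0.45 = 24.23°;  2α = 48.46°
n_0 = (+0.8786, +0.4776)
n_1 = (+0.1196, +0.9928)
n_2 = (-0.9096, +0.4156)
n_3 = (-0.7782, -0.6280)
n_4 = (+0.1606, -0.9870)
n_5 = (+0.9395, -0.3424)
  (0,1): δ = 125.39°  ·
  (0,2): δ = 53.08°  ·
  (0,3): δ = 10.38°  ✓
  (0,4): δ = 70.72°  ·
  (0,5): δ = 131.45°  ·
  (1,2): δ = 107.69°  ·
  (1,3): δ = 44.23°  ✓
  (1,4): δ = 16.11°  ✓
  (1,5): δ = 76.84°  ·
  (2,3): δ = 116.54°  ·
  (2,4): δ = 56.20°  ·
  (2,5): δ = 4.53°  ✓
  (3,4): δ = 119.66°  ·
  (3,5): δ = 58.93°  ·
  (4,5): δ = 119.27°  ·
antipodal pairs: 4

count = 4; pairs: (0,3), (1,3), (1,4), (2,5)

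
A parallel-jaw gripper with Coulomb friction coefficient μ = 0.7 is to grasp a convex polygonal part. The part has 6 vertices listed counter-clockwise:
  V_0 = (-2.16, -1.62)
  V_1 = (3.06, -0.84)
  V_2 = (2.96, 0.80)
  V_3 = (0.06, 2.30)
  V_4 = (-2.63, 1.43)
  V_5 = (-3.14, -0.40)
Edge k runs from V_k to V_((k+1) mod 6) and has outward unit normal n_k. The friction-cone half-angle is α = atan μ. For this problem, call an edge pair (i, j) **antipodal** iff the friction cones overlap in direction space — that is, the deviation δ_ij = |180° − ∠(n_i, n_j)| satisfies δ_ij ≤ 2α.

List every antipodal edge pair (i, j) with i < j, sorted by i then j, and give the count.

count = 7; pairs: (0,2), (0,3), (0,4), (1,4), (1,5), (2,5), (3,5)

α = atan 0.7 = 34.99°;  2α = 69.98°
n_0 = (+0.1478, -0.9890)
n_1 = (+0.9981, +0.0609)
n_2 = (+0.4594, +0.8882)
n_3 = (-0.3077, +0.9515)
n_4 = (-0.9633, +0.2685)
n_5 = (-0.7796, -0.6263)
  (0,1): δ = 95.01°  ·
  (0,2): δ = 35.85°  ✓
  (0,3): δ = 9.42°  ✓
  (0,4): δ = 65.93°  ✓
  (0,5): δ = 120.28°  ·
  (1,2): δ = 120.84°  ·
  (1,3): δ = 75.57°  ·
  (1,4): δ = 19.06°  ✓
  (1,5): δ = 35.28°  ✓
  (2,3): δ = 134.73°  ·
  (2,4): δ = 78.22°  ·
  (2,5): δ = 23.88°  ✓
  (3,4): δ = 123.49°  ·
  (3,5): δ = 69.15°  ✓
  (4,5): δ = 125.65°  ·
antipodal pairs: 7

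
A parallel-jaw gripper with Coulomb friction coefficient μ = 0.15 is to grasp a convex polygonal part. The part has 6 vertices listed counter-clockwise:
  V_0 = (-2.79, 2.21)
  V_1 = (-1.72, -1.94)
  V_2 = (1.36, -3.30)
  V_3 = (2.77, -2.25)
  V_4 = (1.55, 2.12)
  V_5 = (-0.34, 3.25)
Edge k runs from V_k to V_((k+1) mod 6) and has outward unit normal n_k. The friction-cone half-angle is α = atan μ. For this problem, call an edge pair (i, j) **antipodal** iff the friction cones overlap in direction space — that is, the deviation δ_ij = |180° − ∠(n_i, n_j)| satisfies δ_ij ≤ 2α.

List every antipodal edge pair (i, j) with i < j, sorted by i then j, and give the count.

α = atan 0.15 = 8.53°;  2α = 17.06°
n_0 = (-0.9683, -0.2497)
n_1 = (-0.4039, -0.9148)
n_2 = (+0.5973, -0.8020)
n_3 = (+0.9632, +0.2689)
n_4 = (+0.5132, +0.8583)
n_5 = (-0.3907, +0.9205)
  (0,1): δ = 128.28°  ·
  (0,2): δ = 67.78°  ·
  (0,3): δ = 1.14°  ✓
  (0,4): δ = 44.67°  ·
  (0,5): δ = 98.54°  ·
  (1,2): δ = 119.50°  ·
  (1,3): δ = 50.58°  ·
  (1,4): δ = 7.05°  ✓
  (1,5): δ = 46.82°  ·
  (2,3): δ = 111.08°  ·
  (2,4): δ = 67.55°  ·
  (2,5): δ = 13.67°  ✓
  (3,4): δ = 136.47°  ·
  (3,5): δ = 82.60°  ·
  (4,5): δ = 126.12°  ·
antipodal pairs: 3

count = 3; pairs: (0,3), (1,4), (2,5)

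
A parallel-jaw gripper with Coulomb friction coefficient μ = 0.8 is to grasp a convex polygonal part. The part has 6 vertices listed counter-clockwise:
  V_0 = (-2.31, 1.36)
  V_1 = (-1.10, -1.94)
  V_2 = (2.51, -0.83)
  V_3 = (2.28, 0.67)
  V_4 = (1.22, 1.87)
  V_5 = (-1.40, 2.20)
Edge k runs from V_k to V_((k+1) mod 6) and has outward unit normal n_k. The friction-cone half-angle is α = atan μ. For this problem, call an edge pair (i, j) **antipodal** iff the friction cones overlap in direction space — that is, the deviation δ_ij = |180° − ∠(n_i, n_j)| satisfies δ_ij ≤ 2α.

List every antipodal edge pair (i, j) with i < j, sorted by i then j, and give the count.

count = 7; pairs: (0,2), (0,3), (0,4), (1,3), (1,4), (1,5), (2,5)

α = atan 0.8 = 38.66°;  2α = 77.32°
n_0 = (-0.9389, -0.3443)
n_1 = (+0.2939, -0.9558)
n_2 = (+0.9884, +0.1516)
n_3 = (+0.7495, +0.6620)
n_4 = (+0.1250, +0.9922)
n_5 = (-0.6783, +0.7348)
  (0,1): δ = 93.04°  ·
  (0,2): δ = 11.42°  ✓
  (0,3): δ = 21.32°  ✓
  (0,4): δ = 62.68°  ✓
  (0,5): δ = 112.57°  ·
  (1,2): δ = 98.37°  ·
  (1,3): δ = 65.64°  ✓
  (1,4): δ = 24.27°  ✓
  (1,5): δ = 25.62°  ✓
  (2,3): δ = 147.26°  ·
  (2,4): δ = 105.90°  ·
  (2,5): δ = 56.01°  ✓
  (3,4): δ = 138.63°  ·
  (3,5): δ = 88.75°  ·
  (4,5): δ = 130.11°  ·
antipodal pairs: 7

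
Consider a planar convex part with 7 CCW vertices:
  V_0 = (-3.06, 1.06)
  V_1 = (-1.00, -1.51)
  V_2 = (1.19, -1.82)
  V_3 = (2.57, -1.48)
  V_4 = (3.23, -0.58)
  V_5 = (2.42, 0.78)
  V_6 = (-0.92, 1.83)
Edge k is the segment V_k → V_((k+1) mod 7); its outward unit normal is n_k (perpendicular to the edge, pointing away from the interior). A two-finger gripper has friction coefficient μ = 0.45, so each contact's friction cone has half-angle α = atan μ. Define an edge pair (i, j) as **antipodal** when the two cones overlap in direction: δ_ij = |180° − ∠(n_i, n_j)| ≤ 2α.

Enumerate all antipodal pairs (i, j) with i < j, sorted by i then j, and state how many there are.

α = atan 0.45 = 24.23°;  2α = 48.46°
n_0 = (-0.7803, -0.6254)
n_1 = (-0.1402, -0.9901)
n_2 = (+0.2392, -0.9710)
n_3 = (+0.8064, -0.5914)
n_4 = (+0.8592, +0.5117)
n_5 = (+0.2999, +0.9540)
n_6 = (-0.3386, +0.9409)
  (0,1): δ = 136.77°  ·
  (0,2): δ = 114.87°  ·
  (0,3): δ = 74.97°  ·
  (0,4): δ = 7.94°  ✓
  (0,5): δ = 33.83°  ✓
  (0,6): δ = 71.08°  ·
  (1,2): δ = 158.10°  ·
  (1,3): δ = 118.20°  ·
  (1,4): δ = 51.17°  ·
  (1,5): δ = 9.39°  ✓
  (1,6): δ = 27.85°  ✓
  (2,3): δ = 140.09°  ·
  (2,4): δ = 73.06°  ·
  (2,5): δ = 31.29°  ✓
  (2,6): δ = 5.95°  ✓
  (3,4): δ = 112.97°  ·
  (3,5): δ = 71.20°  ·
  (3,6): δ = 33.96°  ✓
  (4,5): δ = 138.23°  ·
  (4,6): δ = 100.99°  ·
  (5,6): δ = 142.76°  ·
antipodal pairs: 7

count = 7; pairs: (0,4), (0,5), (1,5), (1,6), (2,5), (2,6), (3,6)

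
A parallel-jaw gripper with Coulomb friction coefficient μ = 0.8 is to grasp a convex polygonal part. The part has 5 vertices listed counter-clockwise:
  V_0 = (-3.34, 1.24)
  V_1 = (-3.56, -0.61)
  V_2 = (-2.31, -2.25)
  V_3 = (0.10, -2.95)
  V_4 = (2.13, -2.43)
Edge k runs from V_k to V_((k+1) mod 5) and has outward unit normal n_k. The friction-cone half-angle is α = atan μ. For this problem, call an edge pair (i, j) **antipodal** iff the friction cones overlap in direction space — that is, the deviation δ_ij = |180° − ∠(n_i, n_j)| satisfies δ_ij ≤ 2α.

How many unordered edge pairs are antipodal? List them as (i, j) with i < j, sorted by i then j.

α = atan 0.8 = 38.66°;  2α = 77.32°
n_0 = (-0.9930, +0.1181)
n_1 = (-0.7953, -0.6062)
n_2 = (-0.2789, -0.9603)
n_3 = (+0.2481, -0.9687)
n_4 = (+0.5572, +0.8304)
  (0,1): δ = 135.90°  ·
  (0,2): δ = 99.41°  ·
  (0,3): δ = 68.85°  ✓
  (0,4): δ = 62.92°  ✓
  (1,2): δ = 143.51°  ·
  (1,3): δ = 112.95°  ·
  (1,4): δ = 18.83°  ✓
  (2,3): δ = 149.44°  ·
  (2,4): δ = 17.66°  ✓
  (3,4): δ = 48.23°  ✓
antipodal pairs: 5

count = 5; pairs: (0,3), (0,4), (1,4), (2,4), (3,4)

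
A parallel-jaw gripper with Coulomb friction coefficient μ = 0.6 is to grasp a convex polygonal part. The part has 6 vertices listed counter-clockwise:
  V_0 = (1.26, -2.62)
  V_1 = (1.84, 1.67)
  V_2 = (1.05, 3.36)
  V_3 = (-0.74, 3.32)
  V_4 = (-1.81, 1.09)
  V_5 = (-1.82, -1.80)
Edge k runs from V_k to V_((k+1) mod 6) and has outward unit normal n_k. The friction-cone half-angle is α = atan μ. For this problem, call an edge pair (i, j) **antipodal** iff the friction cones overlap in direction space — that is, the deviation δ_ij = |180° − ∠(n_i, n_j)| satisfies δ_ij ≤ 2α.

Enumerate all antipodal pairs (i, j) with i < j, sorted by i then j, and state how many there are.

α = atan 0.6 = 30.96°;  2α = 61.93°
n_0 = (+0.9910, -0.1340)
n_1 = (+0.9059, +0.4235)
n_2 = (-0.0223, +0.9998)
n_3 = (-0.9016, +0.4326)
n_4 = (-1.0000, +0.0035)
n_5 = (-0.2573, -0.9663)
  (0,1): δ = 147.25°  ·
  (0,2): δ = 81.02°  ·
  (0,3): δ = 17.93°  ✓
  (0,4): δ = 7.50°  ✓
  (0,5): δ = 82.79°  ·
  (1,2): δ = 113.77°  ·
  (1,3): δ = 50.69°  ✓
  (1,4): δ = 25.25°  ✓
  (1,5): δ = 50.04°  ✓
  (2,3): δ = 116.91°  ·
  (2,4): δ = 91.48°  ·
  (2,5): δ = 16.19°  ✓
  (3,4): δ = 154.57°  ·
  (3,5): δ = 79.28°  ·
  (4,5): δ = 104.71°  ·
antipodal pairs: 6

count = 6; pairs: (0,3), (0,4), (1,3), (1,4), (1,5), (2,5)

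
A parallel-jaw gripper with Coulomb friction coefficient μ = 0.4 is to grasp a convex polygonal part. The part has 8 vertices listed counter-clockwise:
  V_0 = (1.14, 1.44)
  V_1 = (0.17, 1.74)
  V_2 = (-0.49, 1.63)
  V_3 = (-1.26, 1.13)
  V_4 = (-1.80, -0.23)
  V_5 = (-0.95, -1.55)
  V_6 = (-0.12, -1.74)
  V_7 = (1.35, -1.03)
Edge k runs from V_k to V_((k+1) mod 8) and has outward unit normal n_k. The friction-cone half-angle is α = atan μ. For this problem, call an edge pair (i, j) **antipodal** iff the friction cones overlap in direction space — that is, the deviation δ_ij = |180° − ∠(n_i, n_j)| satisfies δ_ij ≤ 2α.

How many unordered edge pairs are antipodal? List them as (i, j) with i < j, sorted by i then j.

count = 9; pairs: (0,4), (0,5), (0,6), (1,5), (1,6), (2,6), (3,6), (3,7), (4,7)

α = atan 0.4 = 21.80°;  2α = 43.60°
n_0 = (+0.2955, +0.9554)
n_1 = (-0.1644, +0.9864)
n_2 = (-0.5446, +0.8387)
n_3 = (-0.9294, +0.3690)
n_4 = (-0.8408, -0.5414)
n_5 = (-0.2231, -0.9748)
n_6 = (+0.4349, -0.9005)
n_7 = (+0.9964, +0.0847)
  (0,1): δ = 153.35°  ·
  (0,2): δ = 129.82°  ·
  (0,3): δ = 94.47°  ·
  (0,4): δ = 40.04°  ✓
  (0,5): δ = 4.29°  ✓
  (0,6): δ = 42.97°  ✓
  (0,7): δ = 112.05°  ·
  (1,2): δ = 156.46°  ·
  (1,3): δ = 121.12°  ·
  (1,4): δ = 66.68°  ·
  (1,5): δ = 22.36°  ✓
  (1,6): δ = 16.32°  ✓
  (1,7): δ = 85.40°  ·
  (2,3): δ = 144.65°  ·
  (2,4): δ = 90.22°  ·
  (2,5): δ = 45.89°  ·
  (2,6): δ = 7.22°  ✓
  (2,7): δ = 61.86°  ·
  (3,4): δ = 125.56°  ·
  (3,5): δ = 81.24°  ·
  (3,6): δ = 42.56°  ✓
  (3,7): δ = 26.52°  ✓
  (4,5): δ = 135.67°  ·
  (4,6): δ = 97.00°  ·
  (4,7): δ = 27.92°  ✓
  (5,6): δ = 141.33°  ·
  (5,7): δ = 72.25°  ·
  (6,7): δ = 110.92°  ·
antipodal pairs: 9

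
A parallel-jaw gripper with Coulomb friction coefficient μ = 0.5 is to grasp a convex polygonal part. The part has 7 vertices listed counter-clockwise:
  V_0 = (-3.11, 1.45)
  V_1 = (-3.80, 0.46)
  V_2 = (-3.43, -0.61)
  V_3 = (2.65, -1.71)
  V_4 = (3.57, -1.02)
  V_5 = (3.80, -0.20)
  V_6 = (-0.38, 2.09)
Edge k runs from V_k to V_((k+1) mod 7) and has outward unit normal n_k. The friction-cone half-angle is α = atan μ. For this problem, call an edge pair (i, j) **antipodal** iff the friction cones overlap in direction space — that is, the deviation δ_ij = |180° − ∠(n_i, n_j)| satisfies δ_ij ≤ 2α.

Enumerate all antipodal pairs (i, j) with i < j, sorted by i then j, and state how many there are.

count = 7; pairs: (0,3), (0,4), (1,4), (1,5), (2,5), (2,6), (3,6)

α = atan 0.5 = 26.57°;  2α = 53.13°
n_0 = (-0.8204, +0.5718)
n_1 = (-0.9451, -0.3268)
n_2 = (-0.1780, -0.9840)
n_3 = (+0.6000, -0.8000)
n_4 = (+0.9628, -0.2701)
n_5 = (+0.4805, +0.8770)
n_6 = (-0.2282, +0.9736)
  (0,1): δ = 126.05°  ·
  (0,2): δ = 65.38°  ·
  (0,3): δ = 18.25°  ✓
  (0,4): δ = 19.21°  ✓
  (0,5): δ = 96.16°  ·
  (0,6): δ = 138.07°  ·
  (1,2): δ = 119.33°  ·
  (1,3): δ = 72.21°  ·
  (1,4): δ = 34.74°  ✓
  (1,5): δ = 42.21°  ✓
  (1,6): δ = 84.12°  ·
  (2,3): δ = 132.88°  ·
  (2,4): δ = 95.41°  ·
  (2,5): δ = 18.46°  ✓
  (2,6): δ = 23.45°  ✓
  (3,4): δ = 142.54°  ·
  (3,5): δ = 65.59°  ·
  (3,6): δ = 23.68°  ✓
  (4,5): δ = 103.05°  ·
  (4,6): δ = 61.14°  ·
  (5,6): δ = 138.09°  ·
antipodal pairs: 7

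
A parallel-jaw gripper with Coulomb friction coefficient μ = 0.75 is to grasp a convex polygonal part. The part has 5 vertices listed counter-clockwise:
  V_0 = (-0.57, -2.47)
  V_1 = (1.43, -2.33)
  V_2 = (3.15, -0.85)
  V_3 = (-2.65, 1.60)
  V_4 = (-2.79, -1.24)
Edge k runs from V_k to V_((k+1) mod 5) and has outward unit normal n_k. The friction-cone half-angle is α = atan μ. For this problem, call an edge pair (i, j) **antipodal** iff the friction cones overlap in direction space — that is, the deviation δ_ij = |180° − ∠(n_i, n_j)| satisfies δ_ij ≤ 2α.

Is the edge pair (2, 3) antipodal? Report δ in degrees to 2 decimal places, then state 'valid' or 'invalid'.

α = atan 0.75 = 36.87°;  2α = 73.74°
edge 2: e_2 = (-5.80, +2.45);  n_2 = (+0.3891, +0.9212)
edge 3: e_3 = (-0.14, -2.84);  n_3 = (-0.9988, +0.0492)
∠(n_2, n_3) = 110.08°
δ = |180° − 110.08°| = 69.92°
69.92° ≤ 2α = 73.74°  →  valid

δ = 69.92°, valid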